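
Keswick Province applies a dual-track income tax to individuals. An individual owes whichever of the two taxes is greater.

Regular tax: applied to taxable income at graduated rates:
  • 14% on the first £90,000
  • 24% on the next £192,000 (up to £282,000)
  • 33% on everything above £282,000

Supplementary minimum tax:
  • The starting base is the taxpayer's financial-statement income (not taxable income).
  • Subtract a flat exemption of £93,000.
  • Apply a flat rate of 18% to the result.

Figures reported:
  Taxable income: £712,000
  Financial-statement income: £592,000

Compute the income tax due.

Regular tax:
  £90,000 × 14% = £12,600
  £192,000 × 24% = £46,080
  £430,000 × 33% = £141,900
  → £200,580

Supplementary minimum tax:
  Base (financial-statement income): £592,000
  Less exemption £93,000 → base £499,000
  £499,000 × 18% = £89,820

£200,580 > £89,820, so the regular tax governs.

£200,580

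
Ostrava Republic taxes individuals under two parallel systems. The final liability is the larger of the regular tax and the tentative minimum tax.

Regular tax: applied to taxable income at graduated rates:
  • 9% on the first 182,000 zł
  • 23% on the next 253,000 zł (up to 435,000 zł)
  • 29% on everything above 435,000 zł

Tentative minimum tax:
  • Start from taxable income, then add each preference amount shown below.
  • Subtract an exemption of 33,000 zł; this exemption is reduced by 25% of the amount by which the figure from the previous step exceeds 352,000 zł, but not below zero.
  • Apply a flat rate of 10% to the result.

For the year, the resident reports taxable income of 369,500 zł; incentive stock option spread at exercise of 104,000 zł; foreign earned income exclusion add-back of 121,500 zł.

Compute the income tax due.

Tentative minimum tax:
  Adjusted income: 369,500 zł + 104,000 zł + 121,500 zł = 595,000 zł
  Exemption: 25% × (595,000 zł − 352,000 zł) = 60,750 zł ≥ 33,000 zł, so the exemption is fully phased out
  Base: 595,000 zł − 0 zł = 595,000 zł
  595,000 zł × 10% = 59,500 zł

Regular tax:
  182,000 zł × 9% = 16,380 zł
  187,500 zł × 23% = 43,125 zł
  → 59,505 zł

59,505 zł > 59,500 zł, so the regular tax governs.

59,505 zł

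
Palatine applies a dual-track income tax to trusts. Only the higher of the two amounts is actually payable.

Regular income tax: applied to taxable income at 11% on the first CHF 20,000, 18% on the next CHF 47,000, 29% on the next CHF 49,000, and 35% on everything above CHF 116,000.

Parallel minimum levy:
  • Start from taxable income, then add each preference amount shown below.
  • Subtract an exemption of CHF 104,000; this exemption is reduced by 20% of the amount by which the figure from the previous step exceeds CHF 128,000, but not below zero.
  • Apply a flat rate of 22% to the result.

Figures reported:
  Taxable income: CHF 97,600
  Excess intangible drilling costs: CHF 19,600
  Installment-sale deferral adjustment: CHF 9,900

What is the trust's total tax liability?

Regular income tax:
  CHF 20,000 × 11% = CHF 2,200
  CHF 47,000 × 18% = CHF 8,460
  CHF 30,600 × 29% = CHF 8,874
  → CHF 19,534

Parallel minimum levy:
  Adjusted income: CHF 97,600 + CHF 19,600 + CHF 9,900 = CHF 127,100
  Exemption: CHF 127,100 ≤ CHF 128,000, so full CHF 104,000 applies
  Base: CHF 127,100 − CHF 104,000 = CHF 23,100
  CHF 23,100 × 22% = CHF 5,082

CHF 19,534 > CHF 5,082, so the regular income tax governs.

CHF 19,534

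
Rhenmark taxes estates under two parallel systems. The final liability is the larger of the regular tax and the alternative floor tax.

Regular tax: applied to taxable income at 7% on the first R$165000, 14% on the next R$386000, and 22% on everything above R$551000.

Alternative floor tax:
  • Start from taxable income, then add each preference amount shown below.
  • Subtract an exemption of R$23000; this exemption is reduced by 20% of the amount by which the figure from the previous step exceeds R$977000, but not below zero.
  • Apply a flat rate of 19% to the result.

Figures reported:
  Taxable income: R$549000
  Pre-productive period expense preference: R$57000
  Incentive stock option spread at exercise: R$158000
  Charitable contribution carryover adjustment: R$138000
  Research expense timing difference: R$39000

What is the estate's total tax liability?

R$174420

Alternative floor tax:
  Adjusted income: R$549000 + R$57000 + R$158000 + R$138000 + R$39000 = R$941000
  Exemption: R$941000 ≤ R$977000, so full R$23000 applies
  Base: R$941000 − R$23000 = R$918000
  R$918000 × 19% = R$174420

Regular tax:
  R$165000 × 7% = R$11550
  R$384000 × 14% = R$53760
  → R$65310

R$174420 > R$65310, so the alternative floor tax is the binding amount.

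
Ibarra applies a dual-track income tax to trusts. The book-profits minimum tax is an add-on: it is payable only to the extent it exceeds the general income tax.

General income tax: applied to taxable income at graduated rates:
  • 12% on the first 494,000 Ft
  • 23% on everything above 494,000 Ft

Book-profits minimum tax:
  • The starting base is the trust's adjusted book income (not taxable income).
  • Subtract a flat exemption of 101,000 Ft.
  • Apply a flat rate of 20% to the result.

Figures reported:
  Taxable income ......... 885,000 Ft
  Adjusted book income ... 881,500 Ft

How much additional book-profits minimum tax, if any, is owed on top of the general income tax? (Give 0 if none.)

Book-profits minimum tax:
  Base (adjusted book income): 881,500 Ft
  Less exemption 101,000 Ft → base 780,500 Ft
  780,500 Ft × 20% = 156,100 Ft

General income tax:
  494,000 Ft × 12% = 59,280 Ft
  391,000 Ft × 23% = 89,930 Ft
  → 149,210 Ft

Excess of book-profits minimum tax over general income tax: 156,100 Ft − 149,210 Ft = 6,890 Ft.

6,890 Ft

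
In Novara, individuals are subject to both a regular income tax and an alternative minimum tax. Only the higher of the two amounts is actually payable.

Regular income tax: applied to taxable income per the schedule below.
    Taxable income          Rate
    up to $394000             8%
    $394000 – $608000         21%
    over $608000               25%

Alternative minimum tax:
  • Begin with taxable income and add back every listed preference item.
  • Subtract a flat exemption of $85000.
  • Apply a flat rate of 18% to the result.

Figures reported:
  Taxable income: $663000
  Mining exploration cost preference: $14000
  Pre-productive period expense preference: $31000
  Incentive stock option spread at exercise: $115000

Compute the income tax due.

Regular income tax:
  $394000 × 8% = $31520
  $214000 × 21% = $44940
  $55000 × 25% = $13750
  → $90210

Alternative minimum tax:
  Adjusted income: $663000 + $14000 + $31000 + $115000 = $823000
  Less exemption $85000 → base $738000
  $738000 × 18% = $132840

$132840 > $90210, so the alternative minimum tax is the binding amount.

$132840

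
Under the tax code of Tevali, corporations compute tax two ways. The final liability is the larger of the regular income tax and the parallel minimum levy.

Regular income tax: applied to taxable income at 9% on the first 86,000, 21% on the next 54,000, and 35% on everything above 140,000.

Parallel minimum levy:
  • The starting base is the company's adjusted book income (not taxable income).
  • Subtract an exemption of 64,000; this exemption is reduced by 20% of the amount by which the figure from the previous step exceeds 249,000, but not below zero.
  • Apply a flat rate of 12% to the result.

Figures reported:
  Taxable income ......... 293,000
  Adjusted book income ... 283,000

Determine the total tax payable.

Regular income tax:
  86,000 × 9% = 7,740
  54,000 × 21% = 11,340
  153,000 × 35% = 53,550
  → 72,630

Parallel minimum levy:
  Base (adjusted book income): 283,000
  Exemption: 64,000 − 20% × (283,000 − 249,000) = 64,000 − 6,800 = 57,200
  Base: 283,000 − 57,200 = 225,800
  225,800 × 12% = 27,096

72,630 > 27,096, so the regular income tax governs.

72,630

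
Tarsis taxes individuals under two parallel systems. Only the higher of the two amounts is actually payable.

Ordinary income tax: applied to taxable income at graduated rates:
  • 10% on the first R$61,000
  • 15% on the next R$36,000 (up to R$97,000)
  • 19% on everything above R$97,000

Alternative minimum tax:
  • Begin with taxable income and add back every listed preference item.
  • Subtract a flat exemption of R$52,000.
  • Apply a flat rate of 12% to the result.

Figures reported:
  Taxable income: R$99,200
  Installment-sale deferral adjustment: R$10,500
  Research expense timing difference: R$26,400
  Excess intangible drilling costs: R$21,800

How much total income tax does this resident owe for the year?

Ordinary income tax:
  R$61,000 × 10% = R$6,100
  R$36,000 × 15% = R$5,400
  R$2,200 × 19% = R$418
  → R$11,918

Alternative minimum tax:
  Adjusted income: R$99,200 + R$10,500 + R$26,400 + R$21,800 = R$157,900
  Less exemption R$52,000 → base R$105,900
  R$105,900 × 12% = R$12,708

R$12,708 > R$11,918, so the alternative minimum tax is the binding amount.

R$12,708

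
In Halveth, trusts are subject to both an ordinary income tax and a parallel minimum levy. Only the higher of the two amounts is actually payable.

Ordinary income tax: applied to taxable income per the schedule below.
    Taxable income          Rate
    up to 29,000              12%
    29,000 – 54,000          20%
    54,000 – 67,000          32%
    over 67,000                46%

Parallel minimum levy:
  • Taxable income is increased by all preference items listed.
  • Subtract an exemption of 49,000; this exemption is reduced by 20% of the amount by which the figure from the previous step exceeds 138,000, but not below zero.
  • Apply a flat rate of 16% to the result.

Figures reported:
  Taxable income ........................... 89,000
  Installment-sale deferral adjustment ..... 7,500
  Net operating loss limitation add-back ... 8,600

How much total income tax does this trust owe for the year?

22,760

Ordinary income tax:
  29,000 × 12% = 3,480
  25,000 × 20% = 5,000
  13,000 × 32% = 4,160
  22,000 × 46% = 10,120
  → 22,760

Parallel minimum levy:
  Adjusted income: 89,000 + 7,500 + 8,600 = 105,100
  Exemption: 105,100 ≤ 138,000, so full 49,000 applies
  Base: 105,100 − 49,000 = 56,100
  56,100 × 16% = 8,976

22,760 > 8,976, so the ordinary income tax governs.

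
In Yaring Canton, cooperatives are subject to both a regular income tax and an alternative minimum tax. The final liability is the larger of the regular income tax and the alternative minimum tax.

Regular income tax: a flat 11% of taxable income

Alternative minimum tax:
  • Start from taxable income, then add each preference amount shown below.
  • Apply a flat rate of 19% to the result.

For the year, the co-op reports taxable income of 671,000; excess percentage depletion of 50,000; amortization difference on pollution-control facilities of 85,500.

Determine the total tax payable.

Alternative minimum tax:
  Adjusted income: 671,000 + 50,000 + 85,500 = 806,500
  806,500 × 19% = 153,235

Regular income tax:
  671,000 × 11% = 73,810

153,235 > 73,810, so the alternative minimum tax is the binding amount.

153,235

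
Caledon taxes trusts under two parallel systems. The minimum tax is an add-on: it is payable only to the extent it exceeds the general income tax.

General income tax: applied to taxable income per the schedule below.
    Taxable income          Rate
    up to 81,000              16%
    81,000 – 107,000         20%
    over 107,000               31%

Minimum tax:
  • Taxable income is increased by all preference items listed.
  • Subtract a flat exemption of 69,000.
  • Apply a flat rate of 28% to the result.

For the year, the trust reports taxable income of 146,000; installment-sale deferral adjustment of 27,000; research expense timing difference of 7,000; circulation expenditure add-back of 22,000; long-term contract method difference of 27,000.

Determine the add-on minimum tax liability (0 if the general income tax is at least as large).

General income tax:
  81,000 × 16% = 12,960
  26,000 × 20% = 5,200
  39,000 × 31% = 12,090
  → 30,250

Minimum tax:
  Adjusted income: 146,000 + 27,000 + 7,000 + 22,000 + 27,000 = 229,000
  Less exemption 69,000 → base 160,000
  160,000 × 28% = 44,800

Excess of minimum tax over general income tax: 44,800 − 30,250 = 14,550.

14,550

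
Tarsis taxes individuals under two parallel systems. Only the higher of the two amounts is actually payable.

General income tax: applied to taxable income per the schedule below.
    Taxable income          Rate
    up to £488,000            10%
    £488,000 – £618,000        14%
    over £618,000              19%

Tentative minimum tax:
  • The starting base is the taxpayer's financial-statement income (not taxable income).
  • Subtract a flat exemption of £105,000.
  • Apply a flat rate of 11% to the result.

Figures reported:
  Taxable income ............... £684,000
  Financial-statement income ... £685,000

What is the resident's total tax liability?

£79,540

General income tax:
  £488,000 × 10% = £48,800
  £130,000 × 14% = £18,200
  £66,000 × 19% = £12,540
  → £79,540

Tentative minimum tax:
  Base (financial-statement income): £685,000
  Less exemption £105,000 → base £580,000
  £580,000 × 11% = £63,800

£79,540 > £63,800, so the general income tax governs.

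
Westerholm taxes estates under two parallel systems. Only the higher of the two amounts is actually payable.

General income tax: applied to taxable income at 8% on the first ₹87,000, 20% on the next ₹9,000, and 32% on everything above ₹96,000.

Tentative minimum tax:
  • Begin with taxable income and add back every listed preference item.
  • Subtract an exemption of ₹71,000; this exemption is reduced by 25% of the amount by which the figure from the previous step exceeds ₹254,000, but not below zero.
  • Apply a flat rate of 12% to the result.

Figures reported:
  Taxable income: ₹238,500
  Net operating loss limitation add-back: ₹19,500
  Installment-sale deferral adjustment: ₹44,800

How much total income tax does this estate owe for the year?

Tentative minimum tax:
  Adjusted income: ₹238,500 + ₹19,500 + ₹44,800 = ₹302,800
  Exemption: ₹71,000 − 25% × (₹302,800 − ₹254,000) = ₹71,000 − ₹12,200 = ₹58,800
  Base: ₹302,800 − ₹58,800 = ₹244,000
  ₹244,000 × 12% = ₹29,280

General income tax:
  ₹87,000 × 8% = ₹6,960
  ₹9,000 × 20% = ₹1,800
  ₹142,500 × 32% = ₹45,600
  → ₹54,360

₹54,360 > ₹29,280, so the general income tax governs.

₹54,360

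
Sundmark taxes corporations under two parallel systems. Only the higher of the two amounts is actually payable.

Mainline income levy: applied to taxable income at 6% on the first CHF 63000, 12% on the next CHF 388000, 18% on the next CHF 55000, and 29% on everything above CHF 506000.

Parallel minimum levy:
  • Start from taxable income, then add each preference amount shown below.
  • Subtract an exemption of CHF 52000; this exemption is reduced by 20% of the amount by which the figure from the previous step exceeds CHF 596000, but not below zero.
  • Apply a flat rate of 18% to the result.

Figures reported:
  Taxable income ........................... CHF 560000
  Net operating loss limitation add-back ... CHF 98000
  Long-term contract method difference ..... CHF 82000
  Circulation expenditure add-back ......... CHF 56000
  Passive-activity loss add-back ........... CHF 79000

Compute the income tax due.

Parallel minimum levy:
  Adjusted income: CHF 560000 + CHF 98000 + CHF 82000 + CHF 56000 + CHF 79000 = CHF 875000
  Exemption: 20% × (CHF 875000 − CHF 596000) = CHF 55800 ≥ CHF 52000, so the exemption is fully phased out
  Base: CHF 875000 − CHF 0 = CHF 875000
  CHF 875000 × 18% = CHF 157500

Mainline income levy:
  CHF 63000 × 6% = CHF 3780
  CHF 388000 × 12% = CHF 46560
  CHF 55000 × 18% = CHF 9900
  CHF 54000 × 29% = CHF 15660
  → CHF 75900

CHF 157500 > CHF 75900, so the parallel minimum levy is the binding amount.

CHF 157500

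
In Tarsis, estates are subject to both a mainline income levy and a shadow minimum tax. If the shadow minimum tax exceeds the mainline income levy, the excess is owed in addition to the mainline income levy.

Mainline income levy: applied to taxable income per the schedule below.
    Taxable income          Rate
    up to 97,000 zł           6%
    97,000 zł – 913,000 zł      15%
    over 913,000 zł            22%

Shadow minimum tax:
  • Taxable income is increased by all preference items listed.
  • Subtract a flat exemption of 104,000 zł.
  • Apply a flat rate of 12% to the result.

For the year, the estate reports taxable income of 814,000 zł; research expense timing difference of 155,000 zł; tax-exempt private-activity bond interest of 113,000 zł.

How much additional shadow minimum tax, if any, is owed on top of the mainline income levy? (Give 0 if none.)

3,990 zł

Mainline income levy:
  97,000 zł × 6% = 5,820 zł
  717,000 zł × 15% = 107,550 zł
  → 113,370 zł

Shadow minimum tax:
  Adjusted income: 814,000 zł + 155,000 zł + 113,000 zł = 1,082,000 zł
  Less exemption 104,000 zł → base 978,000 zł
  978,000 zł × 12% = 117,360 zł

Excess of shadow minimum tax over mainline income levy: 117,360 zł − 113,370 zł = 3,990 zł.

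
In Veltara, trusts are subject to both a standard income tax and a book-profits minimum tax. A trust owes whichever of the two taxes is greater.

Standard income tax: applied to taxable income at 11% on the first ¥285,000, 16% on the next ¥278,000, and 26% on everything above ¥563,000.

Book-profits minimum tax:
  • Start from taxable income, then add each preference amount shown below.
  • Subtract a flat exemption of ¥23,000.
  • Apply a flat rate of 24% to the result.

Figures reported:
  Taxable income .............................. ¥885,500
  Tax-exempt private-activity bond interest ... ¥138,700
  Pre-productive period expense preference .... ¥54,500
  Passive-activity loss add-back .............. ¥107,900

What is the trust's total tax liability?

¥279,264

Book-profits minimum tax:
  Adjusted income: ¥885,500 + ¥138,700 + ¥54,500 + ¥107,900 = ¥1,186,600
  Less exemption ¥23,000 → base ¥1,163,600
  ¥1,163,600 × 24% = ¥279,264

Standard income tax:
  ¥285,000 × 11% = ¥31,350
  ¥278,000 × 16% = ¥44,480
  ¥322,500 × 26% = ¥83,850
  → ¥159,680

¥279,264 > ¥159,680, so the book-profits minimum tax is the binding amount.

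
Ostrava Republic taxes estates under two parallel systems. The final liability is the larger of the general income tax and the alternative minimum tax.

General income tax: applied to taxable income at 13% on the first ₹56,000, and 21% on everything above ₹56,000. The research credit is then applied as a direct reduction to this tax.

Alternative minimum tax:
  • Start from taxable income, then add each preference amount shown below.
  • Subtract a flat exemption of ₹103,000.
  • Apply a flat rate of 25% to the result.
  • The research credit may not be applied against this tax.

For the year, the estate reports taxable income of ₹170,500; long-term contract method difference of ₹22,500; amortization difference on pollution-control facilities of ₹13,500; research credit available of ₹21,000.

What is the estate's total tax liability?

Alternative minimum tax:
  Adjusted income: ₹170,500 + ₹22,500 + ₹13,500 = ₹206,500
  Less exemption ₹103,000 → base ₹103,500
  ₹103,500 × 25% = ₹25,875

General income tax:
  ₹56,000 × 13% = ₹7,280
  ₹114,500 × 21% = ₹24,045
  → ₹31,325
  Less research credit ₹21,000 → ₹10,325

₹25,875 > ₹10,325, so the alternative minimum tax is the binding amount.

₹25,875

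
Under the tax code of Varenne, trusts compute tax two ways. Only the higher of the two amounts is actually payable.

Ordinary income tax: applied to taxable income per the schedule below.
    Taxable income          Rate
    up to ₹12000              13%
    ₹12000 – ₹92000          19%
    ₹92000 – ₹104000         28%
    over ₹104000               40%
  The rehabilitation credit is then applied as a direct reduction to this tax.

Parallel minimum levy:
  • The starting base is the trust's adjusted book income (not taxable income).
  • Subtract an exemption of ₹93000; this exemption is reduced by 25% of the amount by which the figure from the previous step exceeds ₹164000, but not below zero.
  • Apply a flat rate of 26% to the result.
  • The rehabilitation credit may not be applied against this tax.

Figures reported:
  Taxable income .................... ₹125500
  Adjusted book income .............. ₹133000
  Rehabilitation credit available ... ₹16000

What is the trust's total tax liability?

₹12720

Ordinary income tax:
  ₹12000 × 13% = ₹1560
  ₹80000 × 19% = ₹15200
  ₹12000 × 28% = ₹3360
  ₹21500 × 40% = ₹8600
  → ₹28720
  Less rehabilitation credit ₹16000 → ₹12720

Parallel minimum levy:
  Base (adjusted book income): ₹133000
  Exemption: ₹133000 ≤ ₹164000, so full ₹93000 applies
  Base: ₹133000 − ₹93000 = ₹40000
  ₹40000 × 26% = ₹10400

₹12720 > ₹10400, so the ordinary income tax governs.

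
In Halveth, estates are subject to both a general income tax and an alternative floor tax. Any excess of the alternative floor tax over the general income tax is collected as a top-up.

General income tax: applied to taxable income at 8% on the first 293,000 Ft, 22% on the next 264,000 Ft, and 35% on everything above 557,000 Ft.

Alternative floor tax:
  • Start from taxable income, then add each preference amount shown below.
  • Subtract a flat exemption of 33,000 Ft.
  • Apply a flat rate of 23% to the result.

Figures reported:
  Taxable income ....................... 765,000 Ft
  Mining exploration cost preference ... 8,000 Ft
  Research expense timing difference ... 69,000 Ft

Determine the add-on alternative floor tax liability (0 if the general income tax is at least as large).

31,750 Ft

Alternative floor tax:
  Adjusted income: 765,000 Ft + 8,000 Ft + 69,000 Ft = 842,000 Ft
  Less exemption 33,000 Ft → base 809,000 Ft
  809,000 Ft × 23% = 186,070 Ft

General income tax:
  293,000 Ft × 8% = 23,440 Ft
  264,000 Ft × 22% = 58,080 Ft
  208,000 Ft × 35% = 72,800 Ft
  → 154,320 Ft

Excess of alternative floor tax over general income tax: 186,070 Ft − 154,320 Ft = 31,750 Ft.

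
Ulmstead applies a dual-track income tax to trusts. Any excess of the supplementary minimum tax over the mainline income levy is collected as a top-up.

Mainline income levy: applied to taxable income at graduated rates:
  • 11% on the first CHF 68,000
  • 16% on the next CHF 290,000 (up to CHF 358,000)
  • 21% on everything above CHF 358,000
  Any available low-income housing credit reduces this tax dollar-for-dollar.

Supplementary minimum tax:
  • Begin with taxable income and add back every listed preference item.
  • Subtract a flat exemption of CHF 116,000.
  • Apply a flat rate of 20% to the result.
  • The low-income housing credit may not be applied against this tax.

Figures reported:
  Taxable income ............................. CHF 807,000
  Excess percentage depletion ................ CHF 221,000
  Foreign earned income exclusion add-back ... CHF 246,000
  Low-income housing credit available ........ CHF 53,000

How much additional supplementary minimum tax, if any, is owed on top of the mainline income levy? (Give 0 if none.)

Mainline income levy:
  CHF 68,000 × 11% = CHF 7,480
  CHF 290,000 × 16% = CHF 46,400
  CHF 449,000 × 21% = CHF 94,290
  → CHF 148,170
  Less low-income housing credit CHF 53,000 → CHF 95,170

Supplementary minimum tax:
  Adjusted income: CHF 807,000 + CHF 221,000 + CHF 246,000 = CHF 1,274,000
  Less exemption CHF 116,000 → base CHF 1,158,000
  CHF 1,158,000 × 20% = CHF 231,600

Excess of supplementary minimum tax over mainline income levy: CHF 231,600 − CHF 95,170 = CHF 136,430.

CHF 136,430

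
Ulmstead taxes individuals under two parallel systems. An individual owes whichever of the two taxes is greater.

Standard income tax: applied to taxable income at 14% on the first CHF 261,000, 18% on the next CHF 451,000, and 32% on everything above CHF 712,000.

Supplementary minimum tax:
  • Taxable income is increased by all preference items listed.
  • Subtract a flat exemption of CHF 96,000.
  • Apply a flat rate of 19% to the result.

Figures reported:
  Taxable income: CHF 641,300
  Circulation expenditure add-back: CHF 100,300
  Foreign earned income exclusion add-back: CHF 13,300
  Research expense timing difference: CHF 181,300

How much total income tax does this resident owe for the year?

CHF 159,638

Standard income tax:
  CHF 261,000 × 14% = CHF 36,540
  CHF 380,300 × 18% = CHF 68,454
  → CHF 104,994

Supplementary minimum tax:
  Adjusted income: CHF 641,300 + CHF 100,300 + CHF 13,300 + CHF 181,300 = CHF 936,200
  Less exemption CHF 96,000 → base CHF 840,200
  CHF 840,200 × 19% = CHF 159,638

CHF 159,638 > CHF 104,994, so the supplementary minimum tax is the binding amount.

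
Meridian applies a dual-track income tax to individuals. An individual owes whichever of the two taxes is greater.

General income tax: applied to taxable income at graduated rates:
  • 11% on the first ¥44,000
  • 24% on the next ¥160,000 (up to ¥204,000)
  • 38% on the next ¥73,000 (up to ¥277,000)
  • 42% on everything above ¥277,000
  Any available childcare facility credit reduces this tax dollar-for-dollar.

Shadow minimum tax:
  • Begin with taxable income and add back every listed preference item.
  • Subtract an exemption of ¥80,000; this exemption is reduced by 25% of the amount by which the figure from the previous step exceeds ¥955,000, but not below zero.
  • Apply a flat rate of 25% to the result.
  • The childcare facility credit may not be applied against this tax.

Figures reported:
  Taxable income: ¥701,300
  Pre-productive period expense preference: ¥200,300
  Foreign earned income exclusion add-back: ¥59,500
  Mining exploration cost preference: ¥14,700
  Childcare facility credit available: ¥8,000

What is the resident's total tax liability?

General income tax:
  ¥44,000 × 11% = ¥4,840
  ¥160,000 × 24% = ¥38,400
  ¥73,000 × 38% = ¥27,740
  ¥424,300 × 42% = ¥178,206
  → ¥249,186
  Less childcare facility credit ¥8,000 → ¥241,186

Shadow minimum tax:
  Adjusted income: ¥701,300 + ¥200,300 + ¥59,500 + ¥14,700 = ¥975,800
  Exemption: ¥80,000 − 25% × (¥975,800 − ¥955,000) = ¥80,000 − ¥5,200 = ¥74,800
  Base: ¥975,800 − ¥74,800 = ¥901,000
  ¥901,000 × 25% = ¥225,250

¥241,186 > ¥225,250, so the general income tax governs.

¥241,186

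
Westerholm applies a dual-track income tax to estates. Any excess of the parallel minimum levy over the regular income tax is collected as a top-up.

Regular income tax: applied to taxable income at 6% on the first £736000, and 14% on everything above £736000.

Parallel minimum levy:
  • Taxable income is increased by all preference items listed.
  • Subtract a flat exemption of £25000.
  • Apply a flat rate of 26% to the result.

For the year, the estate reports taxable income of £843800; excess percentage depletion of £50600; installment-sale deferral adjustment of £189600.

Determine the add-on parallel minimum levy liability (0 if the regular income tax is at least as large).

Regular income tax:
  £736000 × 6% = £44160
  £107800 × 14% = £15092
  → £59252

Parallel minimum levy:
  Adjusted income: £843800 + £50600 + £189600 = £1084000
  Less exemption £25000 → base £1059000
  £1059000 × 26% = £275340

Excess of parallel minimum levy over regular income tax: £275340 − £59252 = £216088.

£216088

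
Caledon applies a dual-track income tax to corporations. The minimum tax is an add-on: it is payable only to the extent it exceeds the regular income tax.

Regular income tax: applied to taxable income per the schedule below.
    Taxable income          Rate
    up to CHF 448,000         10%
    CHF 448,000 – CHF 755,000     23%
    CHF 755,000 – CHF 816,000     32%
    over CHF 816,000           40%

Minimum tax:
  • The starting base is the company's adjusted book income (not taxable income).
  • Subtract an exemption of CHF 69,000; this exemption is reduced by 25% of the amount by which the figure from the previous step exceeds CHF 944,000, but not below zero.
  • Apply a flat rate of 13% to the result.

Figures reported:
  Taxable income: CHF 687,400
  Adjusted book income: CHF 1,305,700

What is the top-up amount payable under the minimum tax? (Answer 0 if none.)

Regular income tax:
  CHF 448,000 × 10% = CHF 44,800
  CHF 239,400 × 23% = CHF 55,062
  → CHF 99,862

Minimum tax:
  Base (adjusted book income): CHF 1,305,700
  Exemption: 25% × (CHF 1,305,700 − CHF 944,000) = CHF 90,425 ≥ CHF 69,000, so the exemption is fully phased out
  Base: CHF 1,305,700 − CHF 0 = CHF 1,305,700
  CHF 1,305,700 × 13% = CHF 169,741

Excess of minimum tax over regular income tax: CHF 169,741 − CHF 99,862 = CHF 69,879.

CHF 69,879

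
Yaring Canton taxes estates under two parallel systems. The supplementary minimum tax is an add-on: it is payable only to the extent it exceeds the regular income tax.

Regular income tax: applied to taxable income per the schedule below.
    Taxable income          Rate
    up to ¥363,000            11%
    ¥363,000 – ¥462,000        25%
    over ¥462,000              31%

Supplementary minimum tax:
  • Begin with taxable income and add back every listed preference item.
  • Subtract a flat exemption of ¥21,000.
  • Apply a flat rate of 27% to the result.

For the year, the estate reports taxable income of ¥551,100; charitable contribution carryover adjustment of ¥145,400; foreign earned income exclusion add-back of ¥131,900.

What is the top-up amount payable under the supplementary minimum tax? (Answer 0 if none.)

¥125,697

Supplementary minimum tax:
  Adjusted income: ¥551,100 + ¥145,400 + ¥131,900 = ¥828,400
  Less exemption ¥21,000 → base ¥807,400
  ¥807,400 × 27% = ¥217,998

Regular income tax:
  ¥363,000 × 11% = ¥39,930
  ¥99,000 × 25% = ¥24,750
  ¥89,100 × 31% = ¥27,621
  → ¥92,301

Excess of supplementary minimum tax over regular income tax: ¥217,998 − ¥92,301 = ¥125,697.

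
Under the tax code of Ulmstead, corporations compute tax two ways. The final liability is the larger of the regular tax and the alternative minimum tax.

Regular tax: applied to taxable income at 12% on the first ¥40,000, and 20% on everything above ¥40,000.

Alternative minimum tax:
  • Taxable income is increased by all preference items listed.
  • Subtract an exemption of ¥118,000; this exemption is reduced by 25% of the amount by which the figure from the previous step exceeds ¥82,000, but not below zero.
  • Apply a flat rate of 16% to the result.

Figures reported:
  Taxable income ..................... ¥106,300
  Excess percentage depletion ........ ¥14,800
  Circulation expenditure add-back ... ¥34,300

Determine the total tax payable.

¥18,060

Regular tax:
  ¥40,000 × 12% = ¥4,800
  ¥66,300 × 20% = ¥13,260
  → ¥18,060

Alternative minimum tax:
  Adjusted income: ¥106,300 + ¥14,800 + ¥34,300 = ¥155,400
  Exemption: ¥118,000 − 25% × (¥155,400 − ¥82,000) = ¥118,000 − ¥18,350 = ¥99,650
  Base: ¥155,400 − ¥99,650 = ¥55,750
  ¥55,750 × 16% = ¥8,920

¥18,060 > ¥8,920, so the regular tax governs.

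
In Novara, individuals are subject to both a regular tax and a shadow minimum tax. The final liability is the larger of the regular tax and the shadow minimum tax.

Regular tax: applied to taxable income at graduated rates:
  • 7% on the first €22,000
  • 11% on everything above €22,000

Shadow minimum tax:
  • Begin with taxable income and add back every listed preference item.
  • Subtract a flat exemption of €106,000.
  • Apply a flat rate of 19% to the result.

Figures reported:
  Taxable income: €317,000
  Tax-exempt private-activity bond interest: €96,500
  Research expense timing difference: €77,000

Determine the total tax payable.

Regular tax:
  €22,000 × 7% = €1,540
  €295,000 × 11% = €32,450
  → €33,990

Shadow minimum tax:
  Adjusted income: €317,000 + €96,500 + €77,000 = €490,500
  Less exemption €106,000 → base €384,500
  €384,500 × 19% = €73,055

€73,055 > €33,990, so the shadow minimum tax is the binding amount.

€73,055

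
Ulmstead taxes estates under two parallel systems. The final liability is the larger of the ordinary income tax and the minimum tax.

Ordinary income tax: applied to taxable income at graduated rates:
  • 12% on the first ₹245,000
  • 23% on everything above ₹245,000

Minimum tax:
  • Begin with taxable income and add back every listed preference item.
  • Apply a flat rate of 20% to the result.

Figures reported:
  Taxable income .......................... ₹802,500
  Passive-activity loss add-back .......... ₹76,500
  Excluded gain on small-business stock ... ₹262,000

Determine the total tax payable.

Minimum tax:
  Adjusted income: ₹802,500 + ₹76,500 + ₹262,000 = ₹1,141,000
  ₹1,141,000 × 20% = ₹228,200

Ordinary income tax:
  ₹245,000 × 12% = ₹29,400
  ₹557,500 × 23% = ₹128,225
  → ₹157,625

₹228,200 > ₹157,625, so the minimum tax is the binding amount.

₹228,200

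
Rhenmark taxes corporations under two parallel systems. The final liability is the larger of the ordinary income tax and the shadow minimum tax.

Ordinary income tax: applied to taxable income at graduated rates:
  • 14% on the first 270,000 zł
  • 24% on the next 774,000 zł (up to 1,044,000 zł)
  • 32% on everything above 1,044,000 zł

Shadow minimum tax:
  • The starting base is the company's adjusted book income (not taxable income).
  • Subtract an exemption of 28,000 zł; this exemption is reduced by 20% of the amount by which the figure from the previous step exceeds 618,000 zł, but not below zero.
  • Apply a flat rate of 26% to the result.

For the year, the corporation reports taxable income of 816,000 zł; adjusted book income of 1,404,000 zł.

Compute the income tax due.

365,040 zł

Ordinary income tax:
  270,000 zł × 14% = 37,800 zł
  546,000 zł × 24% = 131,040 zł
  → 168,840 zł

Shadow minimum tax:
  Base (adjusted book income): 1,404,000 zł
  Exemption: 20% × (1,404,000 zł − 618,000 zł) = 157,200 zł ≥ 28,000 zł, so the exemption is fully phased out
  Base: 1,404,000 zł − 0 zł = 1,404,000 zł
  1,404,000 zł × 26% = 365,040 zł

365,040 zł > 168,840 zł, so the shadow minimum tax is the binding amount.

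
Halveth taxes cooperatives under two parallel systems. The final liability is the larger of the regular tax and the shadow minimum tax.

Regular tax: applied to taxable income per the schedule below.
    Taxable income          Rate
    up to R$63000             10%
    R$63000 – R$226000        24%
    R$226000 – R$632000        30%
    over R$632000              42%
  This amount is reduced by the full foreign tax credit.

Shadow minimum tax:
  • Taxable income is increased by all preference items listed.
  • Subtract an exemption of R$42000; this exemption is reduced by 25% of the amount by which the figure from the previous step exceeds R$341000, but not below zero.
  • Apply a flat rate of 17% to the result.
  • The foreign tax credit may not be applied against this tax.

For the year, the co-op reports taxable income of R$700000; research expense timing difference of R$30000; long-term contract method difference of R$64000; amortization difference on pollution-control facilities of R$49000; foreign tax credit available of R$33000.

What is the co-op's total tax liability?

R$162780

Shadow minimum tax:
  Adjusted income: R$700000 + R$30000 + R$64000 + R$49000 = R$843000
  Exemption: 25% × (R$843000 − R$341000) = R$125500 ≥ R$42000, so the exemption is fully phased out
  Base: R$843000 − R$0 = R$843000
  R$843000 × 17% = R$143310

Regular tax:
  R$63000 × 10% = R$6300
  R$163000 × 24% = R$39120
  R$406000 × 30% = R$121800
  R$68000 × 42% = R$28560
  → R$195780
  Less foreign tax credit R$33000 → R$162780

R$162780 > R$143310, so the regular tax governs.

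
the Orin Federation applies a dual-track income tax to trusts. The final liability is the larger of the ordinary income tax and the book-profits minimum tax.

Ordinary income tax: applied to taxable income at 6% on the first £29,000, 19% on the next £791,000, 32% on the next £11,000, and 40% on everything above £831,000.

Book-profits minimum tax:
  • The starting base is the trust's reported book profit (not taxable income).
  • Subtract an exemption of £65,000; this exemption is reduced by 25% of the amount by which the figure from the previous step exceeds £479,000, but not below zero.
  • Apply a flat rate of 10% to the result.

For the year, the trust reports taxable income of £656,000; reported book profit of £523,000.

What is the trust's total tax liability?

Ordinary income tax:
  £29,000 × 6% = £1,740
  £627,000 × 19% = £119,130
  → £120,870

Book-profits minimum tax:
  Base (reported book profit): £523,000
  Exemption: £65,000 − 25% × (£523,000 − £479,000) = £65,000 − £11,000 = £54,000
  Base: £523,000 − £54,000 = £469,000
  £469,000 × 10% = £46,900

£120,870 > £46,900, so the ordinary income tax governs.

£120,870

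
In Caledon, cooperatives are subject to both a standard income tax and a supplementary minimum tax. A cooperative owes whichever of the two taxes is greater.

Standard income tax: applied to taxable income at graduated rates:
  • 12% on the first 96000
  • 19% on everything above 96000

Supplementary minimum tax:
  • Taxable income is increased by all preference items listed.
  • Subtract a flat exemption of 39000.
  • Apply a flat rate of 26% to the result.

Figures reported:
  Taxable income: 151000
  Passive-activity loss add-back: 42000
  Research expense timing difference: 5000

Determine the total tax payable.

Standard income tax:
  96000 × 12% = 11520
  55000 × 19% = 10450
  → 21970

Supplementary minimum tax:
  Adjusted income: 151000 + 42000 + 5000 = 198000
  Less exemption 39000 → base 159000
  159000 × 26% = 41340

41340 > 21970, so the supplementary minimum tax is the binding amount.

41340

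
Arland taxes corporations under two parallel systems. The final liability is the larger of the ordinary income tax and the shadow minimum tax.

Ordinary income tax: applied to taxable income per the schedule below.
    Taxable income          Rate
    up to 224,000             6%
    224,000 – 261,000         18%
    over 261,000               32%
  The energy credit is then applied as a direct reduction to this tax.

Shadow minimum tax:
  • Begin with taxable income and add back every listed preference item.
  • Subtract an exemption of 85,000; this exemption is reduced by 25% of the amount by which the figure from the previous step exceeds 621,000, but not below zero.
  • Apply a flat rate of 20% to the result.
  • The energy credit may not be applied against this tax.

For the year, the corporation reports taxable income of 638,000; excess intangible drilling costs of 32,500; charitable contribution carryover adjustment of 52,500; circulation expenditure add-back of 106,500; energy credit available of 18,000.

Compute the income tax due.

159,325

Ordinary income tax:
  224,000 × 6% = 13,440
  37,000 × 18% = 6,660
  377,000 × 32% = 120,640
  → 140,740
  Less energy credit 18,000 → 122,740

Shadow minimum tax:
  Adjusted income: 638,000 + 32,500 + 52,500 + 106,500 = 829,500
  Exemption: 85,000 − 25% × (829,500 − 621,000) = 85,000 − 52,125 = 32,875
  Base: 829,500 − 32,875 = 796,625
  796,625 × 20% = 159,325

159,325 > 122,740, so the shadow minimum tax is the binding amount.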